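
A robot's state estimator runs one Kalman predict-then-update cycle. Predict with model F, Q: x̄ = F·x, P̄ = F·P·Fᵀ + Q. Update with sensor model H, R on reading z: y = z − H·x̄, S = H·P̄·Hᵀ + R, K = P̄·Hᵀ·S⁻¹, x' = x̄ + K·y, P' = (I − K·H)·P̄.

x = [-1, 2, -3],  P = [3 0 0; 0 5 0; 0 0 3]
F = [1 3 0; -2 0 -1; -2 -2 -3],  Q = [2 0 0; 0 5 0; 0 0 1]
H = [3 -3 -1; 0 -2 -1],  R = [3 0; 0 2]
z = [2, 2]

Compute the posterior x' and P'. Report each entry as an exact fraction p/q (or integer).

x' = [-2155/8253, -12472/8253, 12406/8253]
P' = [8522/8253 9806/8253 -12356/8253; 9806/8253 22097/8253 -38138/8253; -12356/8253 -38138/8253 80162/8253]

x̄ = F·x = [5, 5, 7]
P̄ = F·P·Fᵀ + Q = [50 -6 -36; -6 20 21; -36 21 60]
y = z − H·x̄ = [9, 19]
S = H·P̄·Hᵀ + R = [1143 429; 429 226]
K = P̄·Hᵀ·S⁻¹ = [8504/24759 -3628/8253; 1265/24759 -3028/8253; -2816/24759 -1943/8253]
x' = x̄ + K·y = [-2155/8253, -12472/8253, 12406/8253]
P' = (I − K·H)·P̄ = [8522/8253 9806/8253 -12356/8253; 9806/8253 22097/8253 -38138/8253; -12356/8253 -38138/8253 80162/8253]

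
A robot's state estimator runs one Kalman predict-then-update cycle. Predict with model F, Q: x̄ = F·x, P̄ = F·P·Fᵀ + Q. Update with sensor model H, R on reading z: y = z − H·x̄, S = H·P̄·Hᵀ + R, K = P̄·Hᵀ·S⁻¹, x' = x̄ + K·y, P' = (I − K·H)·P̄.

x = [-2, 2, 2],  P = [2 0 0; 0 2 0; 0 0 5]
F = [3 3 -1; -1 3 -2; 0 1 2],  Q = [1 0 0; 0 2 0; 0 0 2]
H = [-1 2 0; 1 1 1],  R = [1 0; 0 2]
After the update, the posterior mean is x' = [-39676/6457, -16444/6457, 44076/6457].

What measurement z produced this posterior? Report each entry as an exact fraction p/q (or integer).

z = [1, -2]

x̄ = F·x = [-2, 4, 6]
P̄ = F·P·Fᵀ + Q = [42 22 -4; 22 42 -14; -4 -14 24]
S = H·P̄·Hᵀ + R = [123 40; 40 118]
K = P̄·Hᵀ·S⁻¹ = [-1082/6457 3650/6457; 2658/6457 1835/6457; -1536/6457 849/6457]
x' − x̄ = [-26762/6457, -42272/6457, 5334/6457] = K·y
y = (KᵀK)⁻¹·Kᵀ·(x' − x̄) = [-9, -10]
z = y + H·x̄ = [-9, -10] + [10, 8] = [1, -2]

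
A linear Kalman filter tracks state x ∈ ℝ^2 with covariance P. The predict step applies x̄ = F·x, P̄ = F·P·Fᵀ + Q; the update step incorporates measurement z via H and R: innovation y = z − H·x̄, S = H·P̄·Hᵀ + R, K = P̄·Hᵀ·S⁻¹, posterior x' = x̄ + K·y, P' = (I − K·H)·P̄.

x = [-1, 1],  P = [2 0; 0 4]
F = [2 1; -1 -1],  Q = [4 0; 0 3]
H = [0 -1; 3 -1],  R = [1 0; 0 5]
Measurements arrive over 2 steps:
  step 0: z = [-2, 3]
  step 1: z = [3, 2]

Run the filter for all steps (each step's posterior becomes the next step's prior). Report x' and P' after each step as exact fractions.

step 0: x' = [1205/971, 1332/971], P' = [560/971 200/971; 200/971 765/971]
step 1: x' = [52735/390097, -986824/390097], P' = [220647/390097 78676/390097; 78676/390097 296493/390097]

step 0: x̄ = F·x = [-1, 0]
step 0: P̄ = F·P·Fᵀ + Q = [16 -8; -8 9]
step 0: y = z − H·x̄ = [-2, 6]
step 0: S = H·P̄·Hᵀ + R = [10 33; 33 206]
step 0: K = P̄·Hᵀ·S⁻¹ = [-200/971 296/971; -765/971 -33/971]
step 0: x' = x̄ + K·y = [1205/971, 1332/971]
step 0: P' = (I − K·H)·P̄ = [560/971 200/971; 200/971 765/971]
step 1: x̄ = F·x = [3742/971, -2537/971]
step 1: P̄ = F·P·Fᵀ + Q = [7689/971 -2485/971; -2485/971 4638/971]
step 1: y = z − H·x̄ = [376/971, -11821/971]
step 1: S = H·P̄·Hᵀ + R = [5609/971 12093/971; 12093/971 93604/971]
step 1: K = P̄·Hᵀ·S⁻¹ = [-78676/390097 116653/390097; -296493/390097 -12093/390097]
step 1: x' = x̄ + K·y = [52735/390097, -986824/390097]
step 1: P' = (I − K·H)·P̄ = [220647/390097 78676/390097; 78676/390097 296493/390097]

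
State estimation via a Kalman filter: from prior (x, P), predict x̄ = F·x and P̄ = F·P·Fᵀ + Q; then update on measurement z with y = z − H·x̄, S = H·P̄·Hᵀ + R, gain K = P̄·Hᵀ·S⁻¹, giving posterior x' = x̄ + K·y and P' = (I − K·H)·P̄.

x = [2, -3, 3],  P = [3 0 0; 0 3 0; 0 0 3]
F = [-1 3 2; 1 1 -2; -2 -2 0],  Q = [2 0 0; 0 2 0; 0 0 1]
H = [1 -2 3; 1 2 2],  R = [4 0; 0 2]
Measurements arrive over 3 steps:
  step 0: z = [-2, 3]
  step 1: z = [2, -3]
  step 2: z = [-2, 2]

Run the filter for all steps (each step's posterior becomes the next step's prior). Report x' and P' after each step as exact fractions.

step 0: x' = [-43747/12571, 17529/12571, 18905/12571], P' = [531956/12571 -52666/12571 -211816/12571; -52666/12571 9374/12571 20434/12571; -211816/12571 20434/12571 87312/12571]
step 1: x' = [338529312/97707691, -142932339/97707691, -148867652/97707691], P' = [4085457028/683953837 -390521186/683953837 -1492809288/683953837; -390521186/683953837 250987482/683953837 109108210/683953837; -1492809288/683953837 109108210/683953837 702906584/683953837]
step 2: x' = [-4677471756233/1067639148435, 1398395746108/1067639148435, 1780068406169/1067639148435], P' = [29746232653844/5338195742175 -2816084514934/5338195742175 -10855084131152/5338195742175; -2816084514934/5338195742175 1932008505374/5338195742175 767960970022/5338195742175; -10855084131152/5338195742175 767960970022/5338195742175 5186896765616/5338195742175]

step 0: x̄ = F·x = [-5, -7, 2]
step 0: P̄ = F·P·Fᵀ + Q = [44 -6 -12; -6 20 -12; -12 -12 25]
step 0: y = z − H·x̄ = [-17, 18]
step 0: S = H·P̄·Hᵀ + R = [449 30; 30 58]
step 0: K = P̄·Hᵀ·S⁻¹ = [460/12571 1496/12571; -2528/12571 3475/12571; 2313/12571 1838/12571]
step 0: x' = x̄ + K·y = [-43747/12571, 17529/12571, 18905/12571]
step 0: P' = (I − K·H)·P̄ = [531956/12571 -52666/12571 -211816/12571; -52666/12571 9374/12571 20434/12571; -211816/12571 20434/12571 87312/12571]
step 1: x̄ = F·x = [134144/12571, -64028/12571, 52436/12571]
step 1: P̄ = F·P·Fᵀ + Q = [2399180/12571 -1887414/12571 1983860/12571; -1887414/12571 1575916/12571 -1637524/12571; 1983860/12571 -1637524/12571 1756563/12571]
step 1: y = z − H·x̄ = [-394366/12571, -148673/12571]
step 1: S = H·P̄·Hᵀ + R = [63665299/12571 13279146/12571; 13279146/12571 3039830/12571]
step 1: K = P̄·Hᵀ·S⁻¹ = [97017884/683953837 159398040/683953837; -141292880/683953837 164835099/683953837; 99423511/683953837 65610150/683953837]
step 1: x' = x̄ + K·y = [338529312/97707691, -142932339/97707691, -148867652/97707691]
step 1: P' = (I − K·H)·P̄ = [4085457028/683953837 -390521186/683953837 -1492809288/683953837; -390521186/683953837 250987482/683953837 109108210/683953837; -1492809288/683953837 109108210/683953837 702906584/683953837]
step 2: x̄ = F·x = [-1065061633/97707691, 493332277/97707691, -391193946/97707691]
step 2: P̄ = F·P·Fᵀ + Q = [20147541164/683953837 -13332833282/683953837 13761878220/683953837; -13332833282/683953837 13269740460/683953837 -12645608588/683953837; 13761878220/683953837 -12645608588/683953837 14905562389/683953837]
step 2: y = z − H·x̄ = [3029892643/97707691, 1056200353/97707691]
step 2: S = H·P̄·Hᵀ + R = [497762285357/683953837 100020127582/683953837; 100020127582/683953837 34767971282/683953837]
step 2: K = P̄·Hᵀ·S⁻¹ = [703287322564/5338195742175 1201947680836/5338195742175; -1094054653904/5338195742175 1291927217929/5338195742175; 792421056413/5338195742175 527315670062/5338195742175]
step 2: x' = x̄ + K·y = [-4677471756233/1067639148435, 1398395746108/1067639148435, 1780068406169/1067639148435]
step 2: P' = (I − K·H)·P̄ = [29746232653844/5338195742175 -2816084514934/5338195742175 -10855084131152/5338195742175; -2816084514934/5338195742175 1932008505374/5338195742175 767960970022/5338195742175; -10855084131152/5338195742175 767960970022/5338195742175 5186896765616/5338195742175]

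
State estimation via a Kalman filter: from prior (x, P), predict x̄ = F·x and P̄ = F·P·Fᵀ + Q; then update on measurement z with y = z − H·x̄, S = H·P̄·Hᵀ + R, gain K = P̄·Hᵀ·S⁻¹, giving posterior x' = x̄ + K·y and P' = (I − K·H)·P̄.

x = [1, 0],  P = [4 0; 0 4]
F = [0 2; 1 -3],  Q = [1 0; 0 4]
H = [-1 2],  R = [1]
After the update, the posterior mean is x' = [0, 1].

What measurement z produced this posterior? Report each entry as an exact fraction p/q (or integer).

z = [2]

x̄ = F·x = [0, 1]
P̄ = F·P·Fᵀ + Q = [17 -24; -24 44]
S = H·P̄·Hᵀ + R = [290]
K = P̄·Hᵀ·S⁻¹ = [-13/58; 56/145]
x' − x̄ = [0, 0] = K·y
y = (KᵀK)⁻¹·Kᵀ·(x' − x̄) = [0]
z = y + H·x̄ = [0] + [2] = [2]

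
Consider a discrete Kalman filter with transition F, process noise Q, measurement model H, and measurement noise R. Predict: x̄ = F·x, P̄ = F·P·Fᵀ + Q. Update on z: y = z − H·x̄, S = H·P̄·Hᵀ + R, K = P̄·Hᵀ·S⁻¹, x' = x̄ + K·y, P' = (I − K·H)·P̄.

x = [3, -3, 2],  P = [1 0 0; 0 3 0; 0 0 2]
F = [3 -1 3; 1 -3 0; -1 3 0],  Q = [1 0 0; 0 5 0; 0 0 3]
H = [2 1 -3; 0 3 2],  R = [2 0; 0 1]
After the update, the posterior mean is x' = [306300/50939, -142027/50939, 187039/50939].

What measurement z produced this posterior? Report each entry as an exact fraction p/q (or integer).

z = [-2, -1]

x̄ = F·x = [18, 12, -12]
P̄ = F·P·Fᵀ + Q = [31 12 -12; 12 33 -28; -12 -28 31]
S = H·P̄·Hᵀ + R = [798 133; 133 86]
K = P̄·Hᵀ·S⁻¹ = [7864/50939 -38/383; 6407/50939 117/383; -9544/50939 13/383]
x' − x̄ = [-610602/50939, -753295/50939, 798307/50939] = K·y
y = (KᵀK)⁻¹·Kᵀ·(x' − x̄) = [-86, -13]
z = y + H·x̄ = [-86, -13] + [84, 12] = [-2, -1]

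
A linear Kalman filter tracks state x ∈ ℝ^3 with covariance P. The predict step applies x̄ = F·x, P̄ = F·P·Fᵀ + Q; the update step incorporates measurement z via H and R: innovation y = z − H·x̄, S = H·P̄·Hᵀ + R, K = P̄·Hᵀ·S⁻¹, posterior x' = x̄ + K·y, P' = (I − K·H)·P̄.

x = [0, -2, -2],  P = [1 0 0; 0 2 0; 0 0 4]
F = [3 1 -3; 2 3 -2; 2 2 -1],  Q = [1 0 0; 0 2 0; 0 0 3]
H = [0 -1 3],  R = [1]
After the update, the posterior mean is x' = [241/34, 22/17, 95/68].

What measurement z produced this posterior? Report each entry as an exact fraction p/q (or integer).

z = [3]

x̄ = F·x = [4, -2, -2]
P̄ = F·P·Fᵀ + Q = [48 36 22; 36 40 24; 22 24 19]
S = H·P̄·Hᵀ + R = [68]
K = P̄·Hᵀ·S⁻¹ = [15/34; 8/17; 33/68]
x' − x̄ = [105/34, 56/17, 231/68] = K·y
y = (KᵀK)⁻¹·Kᵀ·(x' − x̄) = [7]
z = y + H·x̄ = [7] + [-4] = [3]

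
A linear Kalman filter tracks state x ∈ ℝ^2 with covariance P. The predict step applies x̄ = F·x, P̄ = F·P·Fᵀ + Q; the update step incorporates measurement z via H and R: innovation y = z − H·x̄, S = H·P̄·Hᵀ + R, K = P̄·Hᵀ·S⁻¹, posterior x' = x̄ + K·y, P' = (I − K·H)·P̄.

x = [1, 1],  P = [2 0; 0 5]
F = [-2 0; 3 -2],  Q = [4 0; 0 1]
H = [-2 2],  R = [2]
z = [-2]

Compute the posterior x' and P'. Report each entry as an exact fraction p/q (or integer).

x' = [-110/151, -257/151]
P' = [660/151 636/151; 636/151 687/151]

x̄ = F·x = [-2, 1]
P̄ = F·P·Fᵀ + Q = [12 -12; -12 39]
y = z − H·x̄ = [-8]
S = H·P̄·Hᵀ + R = [302]
K = P̄·Hᵀ·S⁻¹ = [-24/151; 51/151]
x' = x̄ + K·y = [-110/151, -257/151]
P' = (I − K·H)·P̄ = [660/151 636/151; 636/151 687/151]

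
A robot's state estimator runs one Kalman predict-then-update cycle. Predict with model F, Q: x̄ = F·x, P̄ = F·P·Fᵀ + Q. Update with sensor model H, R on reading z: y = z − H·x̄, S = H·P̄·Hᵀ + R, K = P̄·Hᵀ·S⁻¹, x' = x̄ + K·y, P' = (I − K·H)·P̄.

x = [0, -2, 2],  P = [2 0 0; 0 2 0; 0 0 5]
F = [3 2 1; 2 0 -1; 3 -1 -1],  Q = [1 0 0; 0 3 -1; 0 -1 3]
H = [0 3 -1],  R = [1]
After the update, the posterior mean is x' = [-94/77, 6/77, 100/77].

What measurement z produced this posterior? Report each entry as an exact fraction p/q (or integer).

z = [-1]

x̄ = F·x = [-2, -2, 0]
P̄ = F·P·Fᵀ + Q = [32 7 9; 7 16 16; 9 16 28]
S = H·P̄·Hᵀ + R = [77]
K = P̄·Hᵀ·S⁻¹ = [12/77; 32/77; 20/77]
x' − x̄ = [60/77, 160/77, 100/77] = K·y
y = (KᵀK)⁻¹·Kᵀ·(x' − x̄) = [5]
z = y + H·x̄ = [5] + [-6] = [-1]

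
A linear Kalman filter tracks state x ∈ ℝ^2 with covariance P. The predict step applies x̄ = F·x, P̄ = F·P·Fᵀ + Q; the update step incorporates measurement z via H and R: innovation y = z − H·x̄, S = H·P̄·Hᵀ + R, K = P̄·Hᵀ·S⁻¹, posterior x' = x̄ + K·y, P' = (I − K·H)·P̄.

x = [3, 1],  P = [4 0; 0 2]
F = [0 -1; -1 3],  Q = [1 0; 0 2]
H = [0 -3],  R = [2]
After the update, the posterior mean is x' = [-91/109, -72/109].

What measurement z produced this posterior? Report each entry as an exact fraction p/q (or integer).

z = [2]

x̄ = F·x = [-1, 0]
P̄ = F·P·Fᵀ + Q = [3 -6; -6 24]
S = H·P̄·Hᵀ + R = [218]
K = P̄·Hᵀ·S⁻¹ = [9/109; -36/109]
x' − x̄ = [18/109, -72/109] = K·y
y = (KᵀK)⁻¹·Kᵀ·(x' − x̄) = [2]
z = y + H·x̄ = [2] + [0] = [2]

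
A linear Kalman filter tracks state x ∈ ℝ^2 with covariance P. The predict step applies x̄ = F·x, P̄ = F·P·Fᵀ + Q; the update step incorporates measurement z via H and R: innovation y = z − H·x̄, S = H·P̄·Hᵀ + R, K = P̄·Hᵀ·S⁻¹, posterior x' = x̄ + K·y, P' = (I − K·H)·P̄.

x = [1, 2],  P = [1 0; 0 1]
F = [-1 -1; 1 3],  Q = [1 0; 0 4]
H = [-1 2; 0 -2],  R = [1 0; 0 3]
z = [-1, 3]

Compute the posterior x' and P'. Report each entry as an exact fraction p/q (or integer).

x̄ = F·x = [-3, 7]
P̄ = F·P·Fᵀ + Q = [3 -4; -4 14]
y = z − H·x̄ = [-18, 17]
S = H·P̄·Hᵀ + R = [76 -64; -64 59]
K = P̄·Hᵀ·S⁻¹ = [-137/388 -24/97; 24/97 -20/97]
x' = x̄ + K·y = [-165/194, -93/97]
P' = (I − K·H)·P̄ = [425/388 36/97; 36/97 30/97]

x' = [-165/194, -93/97]
P' = [425/388 36/97; 36/97 30/97]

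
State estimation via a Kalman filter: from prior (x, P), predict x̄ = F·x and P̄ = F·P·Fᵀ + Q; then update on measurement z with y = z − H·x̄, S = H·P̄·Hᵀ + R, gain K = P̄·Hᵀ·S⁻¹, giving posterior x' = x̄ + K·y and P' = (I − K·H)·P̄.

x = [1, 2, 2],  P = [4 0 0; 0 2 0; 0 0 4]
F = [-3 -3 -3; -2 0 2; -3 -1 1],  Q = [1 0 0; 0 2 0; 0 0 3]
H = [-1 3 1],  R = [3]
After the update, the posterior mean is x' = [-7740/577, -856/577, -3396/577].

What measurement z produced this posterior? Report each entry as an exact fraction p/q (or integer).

x̄ = F·x = [-15, 2, -3]
P̄ = F·P·Fᵀ + Q = [91 0 30; 0 34 32; 30 32 45]
S = H·P̄·Hᵀ + R = [577]
K = P̄·Hᵀ·S⁻¹ = [-61/577; 134/577; 111/577]
x' − x̄ = [915/577, -2010/577, -1665/577] = K·y
y = (KᵀK)⁻¹·Kᵀ·(x' − x̄) = [-15]
z = y + H·x̄ = [-15] + [18] = [3]

z = [3]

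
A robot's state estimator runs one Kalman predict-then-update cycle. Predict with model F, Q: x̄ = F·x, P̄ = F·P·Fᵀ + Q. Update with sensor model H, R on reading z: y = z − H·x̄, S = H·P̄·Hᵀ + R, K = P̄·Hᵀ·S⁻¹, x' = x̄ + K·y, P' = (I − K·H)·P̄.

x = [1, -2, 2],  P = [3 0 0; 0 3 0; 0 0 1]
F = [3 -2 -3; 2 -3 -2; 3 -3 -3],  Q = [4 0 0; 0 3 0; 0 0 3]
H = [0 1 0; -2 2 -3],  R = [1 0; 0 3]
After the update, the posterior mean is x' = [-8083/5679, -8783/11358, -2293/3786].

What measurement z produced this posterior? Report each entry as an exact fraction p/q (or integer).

z = [-1, 3]

x̄ = F·x = [1, 4, 3]
P̄ = F·P·Fᵀ + Q = [52 42 54; 42 46 51; 54 51 66]
S = H·P̄·Hᵀ + R = [47 -145; -145 689]
K = P̄·Hᵀ·S⁻¹ = [1274/5679 -1232/5679; 10669/11358 -145/11358; 1853/3786 -731/3786]
x' − x̄ = [-13762/5679, -54215/11358, -13651/3786] = K·y
y = (KᵀK)⁻¹·Kᵀ·(x' − x̄) = [-5, 6]
z = y + H·x̄ = [-5, 6] + [4, -3] = [-1, 3]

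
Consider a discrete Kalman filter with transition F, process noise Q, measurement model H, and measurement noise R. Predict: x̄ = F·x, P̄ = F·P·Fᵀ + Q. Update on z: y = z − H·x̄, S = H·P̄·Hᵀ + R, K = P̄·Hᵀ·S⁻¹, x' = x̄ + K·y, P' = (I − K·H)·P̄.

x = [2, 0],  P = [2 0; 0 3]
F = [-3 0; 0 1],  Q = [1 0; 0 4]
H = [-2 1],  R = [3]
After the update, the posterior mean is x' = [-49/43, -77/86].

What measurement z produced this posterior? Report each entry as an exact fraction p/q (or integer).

z = [1]

x̄ = F·x = [-6, 0]
P̄ = F·P·Fᵀ + Q = [19 0; 0 7]
S = H·P̄·Hᵀ + R = [86]
K = P̄·Hᵀ·S⁻¹ = [-19/43; 7/86]
x' − x̄ = [209/43, -77/86] = K·y
y = (KᵀK)⁻¹·Kᵀ·(x' − x̄) = [-11]
z = y + H·x̄ = [-11] + [12] = [1]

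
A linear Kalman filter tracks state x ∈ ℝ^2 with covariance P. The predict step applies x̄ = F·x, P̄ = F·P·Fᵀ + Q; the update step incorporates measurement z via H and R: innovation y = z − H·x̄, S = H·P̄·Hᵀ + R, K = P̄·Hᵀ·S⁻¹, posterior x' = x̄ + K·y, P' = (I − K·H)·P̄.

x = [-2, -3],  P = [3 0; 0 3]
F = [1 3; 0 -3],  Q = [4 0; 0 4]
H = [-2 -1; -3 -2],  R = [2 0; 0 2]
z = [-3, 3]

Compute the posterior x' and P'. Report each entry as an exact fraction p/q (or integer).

x' = [1715/659, -3061/659]
P' = [3386/659 -5308/659; -5308/659 8574/659]

x̄ = F·x = [-11, 9]
P̄ = F·P·Fᵀ + Q = [34 -27; -27 31]
y = z − H·x̄ = [-16, -12]
S = H·P̄·Hᵀ + R = [61 77; 77 108]
K = P̄·Hᵀ·S⁻¹ = [-732/659 229/659; 1021/659 -612/659]
x' = x̄ + K·y = [1715/659, -3061/659]
P' = (I − K·H)·P̄ = [3386/659 -5308/659; -5308/659 8574/659]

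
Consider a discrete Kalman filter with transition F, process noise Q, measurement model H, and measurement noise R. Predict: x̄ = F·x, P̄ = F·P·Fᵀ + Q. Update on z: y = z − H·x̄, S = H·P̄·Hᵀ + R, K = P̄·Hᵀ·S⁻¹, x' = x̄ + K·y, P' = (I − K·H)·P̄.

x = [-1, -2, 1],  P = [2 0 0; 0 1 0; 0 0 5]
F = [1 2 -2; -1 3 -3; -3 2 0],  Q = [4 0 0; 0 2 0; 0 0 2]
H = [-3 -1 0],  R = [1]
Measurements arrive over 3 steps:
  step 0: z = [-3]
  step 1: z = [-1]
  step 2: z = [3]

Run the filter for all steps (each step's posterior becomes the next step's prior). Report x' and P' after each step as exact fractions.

step 0: x' = [237/533, 856/533, -341/533], P' = [614/533 -1718/533 -1810/533; -1718/533 5314/533 5436/533; -1810/533 5436/533 12756/533]
step 1: x' = [227379/609593, -61830/609593, 1451109/609593], P' = [561994/609593 -1547598/609593 -3270150/609593; -1547598/609593 4836702/609593 9795214/609593; -3270150/609593 9795214/609593 54992832/609593]
step 2: x' = [-1328437899/3347401561, -6068223900/3347401561, -7126518717/3347401561], P' = [2727796038/3347401561 -7428251926/3347401561 -11899274810/3347401561; -7428251926/3347401561 23366139182/3347401561 35552499954/3347401561; -11899274810/3347401561 35552499954/3347401561 208039785500/3347401561]

step 0: x̄ = F·x = [-7, -8, -1]
step 0: P̄ = F·P·Fᵀ + Q = [30 34 -2; 34 58 12; -2 12 24]
step 0: y = z − H·x̄ = [-32]
step 0: S = H·P̄·Hᵀ + R = [533]
step 0: K = P̄·Hᵀ·S⁻¹ = [-124/533; -160/533; -6/533]
step 0: x' = x̄ + K·y = [237/533, 856/533, -341/533]
step 0: P' = (I − K·H)·P̄ = [614/533 -1718/533 -1810/533; -1718/533 5314/533 5436/533; -1810/533 5436/533 12756/533]
step 1: x̄ = F·x = [2631/533, 258/41, 77/41]
step 1: P̄ = F·P·Fᵀ + Q = [31906/533 3282/41 -486/41; 3282/41 5070/41 286/41; -486/41 286/41 3728/41]
step 1: y = z − H·x̄ = [10714/533]
step 1: S = H·P̄·Hᵀ + R = [609593/533]
step 1: K = P̄·Hᵀ·S⁻¹ = [-138384/609593; -193908/609593; 15236/609593]
step 1: x' = x̄ + K·y = [227379/609593, -61830/609593, 1451109/609593]
step 1: P' = (I − K·H)·P̄ = [561994/609593 -1547598/609593 -3270150/609593; -1547598/609593 4836702/609593 9795214/609593; -3270150/609593 9795214/609593 54992832/609593]
step 2: x̄ = F·x = [-2798499/609593, -4766196/609593, -805797/609593]
step 2: P̄ = F·P·Fᵀ + Q = [170846998/609593 242595194/609593 -34950538/609593; 242595194/609593 353597822/609593 -40472862/609593; -34950538/609593 -40472862/609593 44195116/609593]
step 2: y = z − H·x̄ = [-11332914/609593]
step 2: S = H·P̄·Hᵀ + R = [3347401561/609593]
step 2: K = P̄·Hᵀ·S⁻¹ = [-755136188/3347401561; -1081383404/3347401561; 145324476/3347401561]
step 2: x' = x̄ + K·y = [-1328437899/3347401561, -6068223900/3347401561, -7126518717/3347401561]
step 2: P' = (I − K·H)·P̄ = [2727796038/3347401561 -7428251926/3347401561 -11899274810/3347401561; -7428251926/3347401561 23366139182/3347401561 35552499954/3347401561; -11899274810/3347401561 35552499954/3347401561 208039785500/3347401561]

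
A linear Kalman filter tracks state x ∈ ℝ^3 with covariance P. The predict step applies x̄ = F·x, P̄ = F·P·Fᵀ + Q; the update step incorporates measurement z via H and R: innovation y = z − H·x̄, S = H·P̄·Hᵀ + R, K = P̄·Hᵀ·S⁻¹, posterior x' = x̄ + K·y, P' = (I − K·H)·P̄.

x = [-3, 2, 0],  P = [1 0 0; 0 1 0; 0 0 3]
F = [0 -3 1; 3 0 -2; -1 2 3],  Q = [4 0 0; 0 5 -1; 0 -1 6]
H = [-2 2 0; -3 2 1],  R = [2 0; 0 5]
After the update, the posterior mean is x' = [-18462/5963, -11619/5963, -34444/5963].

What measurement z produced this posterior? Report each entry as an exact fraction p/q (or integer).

z = [3, -2]

x̄ = F·x = [-6, -9, 7]
P̄ = F·P·Fᵀ + Q = [16 -6 3; -6 26 -22; 3 -22 38]
S = H·P̄·Hᵀ + R = [218 210; 210 257]
K = P̄·Hᵀ·S⁻¹ = [331/5963 -1593/5963; 3184/5963 -1488/5963; -4850/5963 3615/5963]
x' − x̄ = [17316/5963, 42048/5963, -76185/5963] = K·y
y = (KᵀK)⁻¹·Kᵀ·(x' − x̄) = [9, -9]
z = y + H·x̄ = [9, -9] + [-6, 7] = [3, -2]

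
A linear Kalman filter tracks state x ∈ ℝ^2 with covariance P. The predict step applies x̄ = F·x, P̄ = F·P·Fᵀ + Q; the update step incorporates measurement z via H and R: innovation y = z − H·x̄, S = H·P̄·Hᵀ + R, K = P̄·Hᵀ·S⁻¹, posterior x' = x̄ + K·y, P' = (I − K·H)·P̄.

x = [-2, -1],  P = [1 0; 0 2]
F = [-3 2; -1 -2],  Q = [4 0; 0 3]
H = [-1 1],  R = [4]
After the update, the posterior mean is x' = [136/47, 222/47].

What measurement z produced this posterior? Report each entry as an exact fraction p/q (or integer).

z = [2]

x̄ = F·x = [4, 4]
P̄ = F·P·Fᵀ + Q = [21 -5; -5 12]
S = H·P̄·Hᵀ + R = [47]
K = P̄·Hᵀ·S⁻¹ = [-26/47; 17/47]
x' − x̄ = [-52/47, 34/47] = K·y
y = (KᵀK)⁻¹·Kᵀ·(x' − x̄) = [2]
z = y + H·x̄ = [2] + [0] = [2]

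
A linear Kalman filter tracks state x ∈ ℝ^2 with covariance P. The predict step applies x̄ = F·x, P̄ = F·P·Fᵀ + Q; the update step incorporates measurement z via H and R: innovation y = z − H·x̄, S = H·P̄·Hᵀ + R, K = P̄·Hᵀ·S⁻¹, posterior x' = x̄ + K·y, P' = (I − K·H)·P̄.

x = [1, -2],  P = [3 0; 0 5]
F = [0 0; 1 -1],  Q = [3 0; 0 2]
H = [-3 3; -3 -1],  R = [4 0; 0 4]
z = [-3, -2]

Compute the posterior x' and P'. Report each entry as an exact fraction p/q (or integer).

x' = [909/1238, -83/619]
P' = [156/619 90/619; 90/619 290/619]

x̄ = F·x = [0, 3]
P̄ = F·P·Fᵀ + Q = [3 0; 0 10]
y = z − H·x̄ = [-12, 1]
S = H·P̄·Hᵀ + R = [121 -3; -3 41]
K = P̄·Hᵀ·S⁻¹ = [-99/1238 -279/1238; 150/619 -140/619]
x' = x̄ + K·y = [909/1238, -83/619]
P' = (I − K·H)·P̄ = [156/619 90/619; 90/619 290/619]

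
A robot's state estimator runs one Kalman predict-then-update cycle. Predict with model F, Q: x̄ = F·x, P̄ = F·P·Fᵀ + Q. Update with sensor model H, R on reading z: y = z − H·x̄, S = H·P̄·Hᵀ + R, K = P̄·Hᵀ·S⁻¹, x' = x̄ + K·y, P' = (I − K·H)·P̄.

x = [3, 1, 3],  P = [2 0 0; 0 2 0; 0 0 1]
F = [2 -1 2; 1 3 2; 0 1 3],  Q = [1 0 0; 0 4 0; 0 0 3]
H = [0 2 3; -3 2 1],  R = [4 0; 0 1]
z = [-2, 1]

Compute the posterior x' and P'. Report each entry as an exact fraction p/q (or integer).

x̄ = F·x = [11, 12, 10]
P̄ = F·P·Fᵀ + Q = [15 2 4; 2 28 12; 4 12 14]
y = z − H·x̄ = [-56, 0]
S = H·P̄·Hᵀ + R = [386 202; 202 262]
K = P̄·Hᵀ·S⁻¹ = [5833/30164 -8757/30164; 2895/15082 1337/15082; 1505/7541 -412/7541]
x' = x̄ + K·y = [1289/7541, 9432/7541, -8870/7541]
P' = (I − K·H)·P̄ = [35123/30164 33313/15082 -9160/7541; 33313/15082 36531/7541 -22424/7541; -9160/7541 -22424/7541 16956/7541]

x' = [1289/7541, 9432/7541, -8870/7541]
P' = [35123/30164 33313/15082 -9160/7541; 33313/15082 36531/7541 -22424/7541; -9160/7541 -22424/7541 16956/7541]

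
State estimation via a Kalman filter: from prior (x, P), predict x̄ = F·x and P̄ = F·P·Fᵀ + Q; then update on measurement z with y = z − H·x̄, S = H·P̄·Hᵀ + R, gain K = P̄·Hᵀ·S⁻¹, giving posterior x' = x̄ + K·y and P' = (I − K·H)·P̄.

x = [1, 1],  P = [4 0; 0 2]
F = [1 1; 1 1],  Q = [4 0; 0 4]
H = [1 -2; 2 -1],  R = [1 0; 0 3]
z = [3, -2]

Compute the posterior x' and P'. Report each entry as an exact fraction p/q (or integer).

x̄ = F·x = [2, 2]
P̄ = F·P·Fᵀ + Q = [10 6; 6 10]
y = z − H·x̄ = [5, -4]
S = H·P̄·Hᵀ + R = [27 10; 10 29]
K = P̄·Hᵀ·S⁻¹ = [-198/683 398/683; -426/683 194/683]
x' = x̄ + K·y = [-1216/683, -1540/683]
P' = (I − K·H)·P̄ = [862/683 530/683; 530/683 478/683]

x' = [-1216/683, -1540/683]
P' = [862/683 530/683; 530/683 478/683]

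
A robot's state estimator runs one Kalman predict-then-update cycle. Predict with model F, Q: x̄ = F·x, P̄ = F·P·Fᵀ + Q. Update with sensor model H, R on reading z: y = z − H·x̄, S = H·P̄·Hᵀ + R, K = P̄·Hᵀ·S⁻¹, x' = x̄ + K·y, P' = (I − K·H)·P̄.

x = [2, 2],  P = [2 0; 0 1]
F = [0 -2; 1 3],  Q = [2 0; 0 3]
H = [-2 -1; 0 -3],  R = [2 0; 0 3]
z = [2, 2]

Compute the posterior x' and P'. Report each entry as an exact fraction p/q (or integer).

x' = [-121/169, -79/169]
P' = [87/169 -27/169; -27/169 55/169]

x̄ = F·x = [-4, 8]
P̄ = F·P·Fᵀ + Q = [6 -6; -6 14]
y = z − H·x̄ = [2, 26]
S = H·P̄·Hᵀ + R = [16 6; 6 129]
K = P̄·Hᵀ·S⁻¹ = [-147/338 27/169; -1/338 -55/169]
x' = x̄ + K·y = [-121/169, -79/169]
P' = (I − K·H)·P̄ = [87/169 -27/169; -27/169 55/169]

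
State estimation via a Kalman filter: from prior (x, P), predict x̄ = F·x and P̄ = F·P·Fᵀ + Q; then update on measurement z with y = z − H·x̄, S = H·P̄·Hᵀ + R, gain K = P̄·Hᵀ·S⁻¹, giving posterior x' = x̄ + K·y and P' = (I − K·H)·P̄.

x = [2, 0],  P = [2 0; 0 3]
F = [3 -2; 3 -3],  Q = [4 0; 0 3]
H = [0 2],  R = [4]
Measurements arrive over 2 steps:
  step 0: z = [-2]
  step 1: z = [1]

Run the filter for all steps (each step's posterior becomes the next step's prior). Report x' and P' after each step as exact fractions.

step 0: x̄ = F·x = [6, 6]
step 0: P̄ = F·P·Fᵀ + Q = [34 36; 36 48]
step 0: y = z − H·x̄ = [-14]
step 0: S = H·P̄·Hᵀ + R = [196]
step 0: K = P̄·Hᵀ·S⁻¹ = [18/49; 24/49]
step 0: x' = x̄ + K·y = [6/7, -6/7]
step 0: P' = (I − K·H)·P̄ = [370/49 36/49; 36/49 48/49]
step 1: x̄ = F·x = [30/7, 36/7]
step 1: P̄ = F·P·Fᵀ + Q = [3286/49 3078/49; 3078/49 3261/49]
step 1: y = z − H·x̄ = [-65/7]
step 1: S = H·P̄·Hᵀ + R = [13240/49]
step 1: K = P̄·Hᵀ·S⁻¹ = [1539/3310; 3261/6620]
step 1: x' = x̄ + K·y = [-21/662, 753/1324]
step 1: P' = (I − K·H)·P̄ = [14312/1655 1539/1655; 1539/1655 3261/3310]

step 0: x' = [6/7, -6/7], P' = [370/49 36/49; 36/49 48/49]
step 1: x' = [-21/662, 753/1324], P' = [14312/1655 1539/1655; 1539/1655 3261/3310]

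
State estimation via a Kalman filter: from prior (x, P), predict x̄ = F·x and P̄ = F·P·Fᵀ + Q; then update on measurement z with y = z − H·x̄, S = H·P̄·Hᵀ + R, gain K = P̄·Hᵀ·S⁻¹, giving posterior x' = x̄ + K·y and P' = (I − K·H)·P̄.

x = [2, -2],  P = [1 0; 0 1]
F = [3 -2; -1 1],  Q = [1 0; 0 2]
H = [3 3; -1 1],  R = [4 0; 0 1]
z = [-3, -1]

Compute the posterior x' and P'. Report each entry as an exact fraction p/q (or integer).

x̄ = F·x = [10, -4]
P̄ = F·P·Fᵀ + Q = [14 -5; -5 4]
y = z − H·x̄ = [-21, 13]
S = H·P̄·Hᵀ + R = [76 -30; -30 29]
K = P̄·Hᵀ·S⁻¹ = [213/1304 -317/652; 183/1304 297/652]
x' = x̄ + K·y = [325/1304, -1337/1304]
P' = (I − K·H)·P̄ = [459/1304 -175/1304; -175/1304 419/1304]

x' = [325/1304, -1337/1304]
P' = [459/1304 -175/1304; -175/1304 419/1304]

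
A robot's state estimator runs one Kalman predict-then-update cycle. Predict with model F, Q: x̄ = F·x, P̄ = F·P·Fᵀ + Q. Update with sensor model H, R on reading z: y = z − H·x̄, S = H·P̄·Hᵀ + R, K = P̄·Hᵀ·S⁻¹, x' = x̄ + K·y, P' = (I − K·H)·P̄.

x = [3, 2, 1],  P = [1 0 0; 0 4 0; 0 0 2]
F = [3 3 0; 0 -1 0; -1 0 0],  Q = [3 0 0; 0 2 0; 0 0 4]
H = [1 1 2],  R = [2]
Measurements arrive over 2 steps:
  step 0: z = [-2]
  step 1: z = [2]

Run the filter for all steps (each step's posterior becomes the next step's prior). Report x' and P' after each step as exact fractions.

step 0: x' = [33/4, -13/20, -183/40], P' = [51/2 -15/2 -33/4; -15/2 51/10 21/20; -33/4 21/20 151/40]
step 1: x' = [13521/778, 575/778, -6171/778], P' = [37635/389 3099/389 -19941/389; 3099/389 2757/389 -2935/389; -19941/389 -2935/389 11413/389]

step 0: x̄ = F·x = [15, -2, -3]
step 0: P̄ = F·P·Fᵀ + Q = [48 -12 -3; -12 6 0; -3 0 5]
step 0: y = z − H·x̄ = [-9]
step 0: S = H·P̄·Hᵀ + R = [40]
step 0: K = P̄·Hᵀ·S⁻¹ = [3/4; -3/20; 7/40]
step 0: x' = x̄ + K·y = [33/4, -13/20, -183/40]
step 0: P' = (I − K·H)·P̄ = [51/2 -15/2 -33/4; -15/2 51/10 21/20; -33/4 21/20 151/40]
step 1: x̄ = F·x = [114/5, 13/20, -33/4]
step 1: P̄ = F·P·Fᵀ + Q = [717/5 36/5 -54; 36/5 71/10 -15/2; -54 -15/2 59/2]
step 1: y = z − H·x̄ = [-99/20]
step 1: S = H·P̄·Hᵀ + R = [389/10]
step 1: K = P̄·Hᵀ·S⁻¹ = [426/389; -7/389; -25/389]
step 1: x' = x̄ + K·y = [13521/778, 575/778, -6171/778]
step 1: P' = (I − K·H)·P̄ = [37635/389 3099/389 -19941/389; 3099/389 2757/389 -2935/389; -19941/389 -2935/389 11413/389]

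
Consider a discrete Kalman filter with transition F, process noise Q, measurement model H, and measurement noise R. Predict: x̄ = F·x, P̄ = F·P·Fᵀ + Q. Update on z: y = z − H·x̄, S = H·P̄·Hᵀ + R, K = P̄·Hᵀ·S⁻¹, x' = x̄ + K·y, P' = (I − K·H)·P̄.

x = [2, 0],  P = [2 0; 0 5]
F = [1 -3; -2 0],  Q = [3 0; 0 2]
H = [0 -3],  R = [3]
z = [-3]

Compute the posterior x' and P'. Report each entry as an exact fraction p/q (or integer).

x̄ = F·x = [2, -4]
P̄ = F·P·Fᵀ + Q = [50 -4; -4 10]
y = z − H·x̄ = [-15]
S = H·P̄·Hᵀ + R = [93]
K = P̄·Hᵀ·S⁻¹ = [4/31; -10/31]
x' = x̄ + K·y = [2/31, 26/31]
P' = (I − K·H)·P̄ = [1502/31 -4/31; -4/31 10/31]

x' = [2/31, 26/31]
P' = [1502/31 -4/31; -4/31 10/31]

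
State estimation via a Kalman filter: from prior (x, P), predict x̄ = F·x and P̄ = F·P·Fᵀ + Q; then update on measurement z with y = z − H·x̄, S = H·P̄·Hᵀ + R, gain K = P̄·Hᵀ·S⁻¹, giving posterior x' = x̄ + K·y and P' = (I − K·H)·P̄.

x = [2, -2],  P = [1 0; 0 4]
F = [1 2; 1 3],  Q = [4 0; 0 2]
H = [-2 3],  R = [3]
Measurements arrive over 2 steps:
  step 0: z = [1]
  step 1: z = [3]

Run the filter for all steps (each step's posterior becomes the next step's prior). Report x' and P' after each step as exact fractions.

step 0: x̄ = F·x = [-2, -4]
step 0: P̄ = F·P·Fᵀ + Q = [21 25; 25 39]
step 0: y = z − H·x̄ = [9]
step 0: S = H·P̄·Hᵀ + R = [138]
step 0: K = P̄·Hᵀ·S⁻¹ = [11/46; 67/138]
step 0: x' = x̄ + K·y = [7/46, 17/46]
step 0: P' = (I − K·H)·P̄ = [603/46 413/46; 413/46 893/138]
step 1: x̄ = F·x = [41/46, 29/23]
step 1: P̄ = F·P·Fᵀ + Q = [10889/138 2227/23; 2227/23 2926/23]
step 1: y = z − H·x̄ = [1]
step 1: S = H·P̄·Hᵀ + R = [905/3]
step 1: K = P̄·Hᵀ·S⁻¹ = [398/905; 564/905]
step 1: x' = x̄ + K·y = [55413/41630, 39217/20815]
step 1: P' = (I − K·H)·P̄ = [855987/41630 294483/20815; 294483/20815 209294/20815]

step 0: x' = [7/46, 17/46], P' = [603/46 413/46; 413/46 893/138]
step 1: x' = [55413/41630, 39217/20815], P' = [855987/41630 294483/20815; 294483/20815 209294/20815]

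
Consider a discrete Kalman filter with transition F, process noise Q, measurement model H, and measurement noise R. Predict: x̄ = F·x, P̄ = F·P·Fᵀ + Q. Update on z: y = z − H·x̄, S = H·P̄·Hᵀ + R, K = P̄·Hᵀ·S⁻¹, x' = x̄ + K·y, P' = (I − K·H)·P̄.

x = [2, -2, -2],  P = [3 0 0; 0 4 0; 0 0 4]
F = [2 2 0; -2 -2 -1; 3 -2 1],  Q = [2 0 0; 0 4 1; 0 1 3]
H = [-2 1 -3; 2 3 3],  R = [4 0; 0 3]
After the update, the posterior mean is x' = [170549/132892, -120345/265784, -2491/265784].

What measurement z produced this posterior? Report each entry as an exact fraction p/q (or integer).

x̄ = F·x = [0, 2, 8]
P̄ = F·P·Fᵀ + Q = [30 -28 2; -28 36 -5; 2 -5 50]
S = H·P̄·Hᵀ + R = [776 -344; -344 495]
K = P̄·Hᵀ·S⁻¹ = [-26361/132892 -5788/33223; 65693/265784 8190/33223; -30889/265784 6646/33223]
x' − x̄ = [170549/132892, -651913/265784, -2128763/265784] = K·y
y = (KᵀK)⁻¹·Kᵀ·(x' − x̄) = [19, -29]
z = y + H·x̄ = [19, -29] + [-22, 30] = [-3, 1]

z = [-3, 1]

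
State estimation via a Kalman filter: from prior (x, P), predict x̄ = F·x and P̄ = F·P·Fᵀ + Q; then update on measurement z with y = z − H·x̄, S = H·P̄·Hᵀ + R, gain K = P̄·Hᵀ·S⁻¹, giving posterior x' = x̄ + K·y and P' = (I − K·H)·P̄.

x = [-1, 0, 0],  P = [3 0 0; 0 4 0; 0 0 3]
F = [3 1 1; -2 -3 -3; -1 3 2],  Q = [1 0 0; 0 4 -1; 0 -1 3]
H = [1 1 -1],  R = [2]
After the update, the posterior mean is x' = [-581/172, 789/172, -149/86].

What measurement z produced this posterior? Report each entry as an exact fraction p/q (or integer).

x̄ = F·x = [-3, 2, 1]
P̄ = F·P·Fᵀ + Q = [35 -39 9; -39 79 -49; 9 -49 54]
S = H·P̄·Hᵀ + R = [172]
K = P̄·Hᵀ·S⁻¹ = [-13/172; 89/172; -47/86]
x' − x̄ = [-65/172, 445/172, -235/86] = K·y
y = (KᵀK)⁻¹·Kᵀ·(x' − x̄) = [5]
z = y + H·x̄ = [5] + [-2] = [3]

z = [3]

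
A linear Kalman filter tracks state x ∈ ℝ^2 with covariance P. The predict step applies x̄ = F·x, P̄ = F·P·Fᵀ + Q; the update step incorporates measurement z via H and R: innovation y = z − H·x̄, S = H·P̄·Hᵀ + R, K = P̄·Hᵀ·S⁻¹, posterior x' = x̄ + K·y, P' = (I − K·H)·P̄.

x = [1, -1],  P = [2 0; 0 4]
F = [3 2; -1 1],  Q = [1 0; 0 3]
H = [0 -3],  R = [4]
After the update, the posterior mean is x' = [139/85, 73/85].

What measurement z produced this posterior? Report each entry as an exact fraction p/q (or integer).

x̄ = F·x = [1, -2]
P̄ = F·P·Fᵀ + Q = [35 2; 2 9]
S = H·P̄·Hᵀ + R = [85]
K = P̄·Hᵀ·S⁻¹ = [-6/85; -27/85]
x' − x̄ = [54/85, 243/85] = K·y
y = (KᵀK)⁻¹·Kᵀ·(x' − x̄) = [-9]
z = y + H·x̄ = [-9] + [6] = [-3]

z = [-3]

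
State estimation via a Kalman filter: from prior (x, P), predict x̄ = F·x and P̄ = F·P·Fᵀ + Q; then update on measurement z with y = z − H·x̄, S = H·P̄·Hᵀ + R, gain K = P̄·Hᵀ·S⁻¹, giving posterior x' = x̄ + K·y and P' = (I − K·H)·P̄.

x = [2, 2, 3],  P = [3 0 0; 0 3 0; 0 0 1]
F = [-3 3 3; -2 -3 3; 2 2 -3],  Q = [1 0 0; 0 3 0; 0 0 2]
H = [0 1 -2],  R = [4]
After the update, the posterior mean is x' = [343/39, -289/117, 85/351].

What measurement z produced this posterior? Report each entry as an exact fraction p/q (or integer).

z = [-3]

x̄ = F·x = [9, -1, -1]
P̄ = F·P·Fᵀ + Q = [64 0 -9; 0 51 -39; -9 -39 35]
S = H·P̄·Hᵀ + R = [351]
K = P̄·Hᵀ·S⁻¹ = [2/39; 43/117; -109/351]
x' − x̄ = [-8/39, -172/117, 436/351] = K·y
y = (KᵀK)⁻¹·Kᵀ·(x' − x̄) = [-4]
z = y + H·x̄ = [-4] + [1] = [-3]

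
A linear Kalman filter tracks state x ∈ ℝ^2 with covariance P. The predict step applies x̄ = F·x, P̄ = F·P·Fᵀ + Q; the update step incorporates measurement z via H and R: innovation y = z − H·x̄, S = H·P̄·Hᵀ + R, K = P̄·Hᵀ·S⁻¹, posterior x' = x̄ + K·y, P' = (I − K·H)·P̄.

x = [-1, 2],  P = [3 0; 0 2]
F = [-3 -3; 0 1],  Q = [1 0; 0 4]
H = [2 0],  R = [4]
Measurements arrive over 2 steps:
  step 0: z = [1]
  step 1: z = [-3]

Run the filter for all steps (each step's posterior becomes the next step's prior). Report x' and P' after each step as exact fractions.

step 0: x' = [20/47, 73/47], P' = [46/47 -6/47; -6/47 246/47]
step 1: x' = [-8259/5228, 433/1307], P' = [2567/2614 -360/1307; -360/1307 6554/1307]

step 0: x̄ = F·x = [-3, 2]
step 0: P̄ = F·P·Fᵀ + Q = [46 -6; -6 6]
step 0: y = z − H·x̄ = [7]
step 0: S = H·P̄·Hᵀ + R = [188]
step 0: K = P̄·Hᵀ·S⁻¹ = [23/47; -3/47]
step 0: x' = x̄ + K·y = [20/47, 73/47]
step 0: P' = (I − K·H)·P̄ = [46/47 -6/47; -6/47 246/47]
step 1: x̄ = F·x = [-279/47, 73/47]
step 1: P̄ = F·P·Fᵀ + Q = [2567/47 -720/47; -720/47 434/47]
step 1: y = z − H·x̄ = [417/47]
step 1: S = H·P̄·Hᵀ + R = [10456/47]
step 1: K = P̄·Hᵀ·S⁻¹ = [2567/5228; -180/1307]
step 1: x' = x̄ + K·y = [-8259/5228, 433/1307]
step 1: P' = (I − K·H)·P̄ = [2567/2614 -360/1307; -360/1307 6554/1307]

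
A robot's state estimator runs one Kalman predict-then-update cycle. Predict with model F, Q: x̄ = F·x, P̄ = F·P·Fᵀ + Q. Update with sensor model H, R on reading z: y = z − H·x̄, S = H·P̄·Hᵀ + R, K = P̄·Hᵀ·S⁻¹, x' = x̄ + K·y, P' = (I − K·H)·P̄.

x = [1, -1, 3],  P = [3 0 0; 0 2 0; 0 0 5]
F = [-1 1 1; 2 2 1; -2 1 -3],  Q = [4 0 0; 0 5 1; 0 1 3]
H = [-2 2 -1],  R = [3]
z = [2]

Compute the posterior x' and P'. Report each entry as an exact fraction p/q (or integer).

x̄ = F·x = [1, 3, -12]
P̄ = F·P·Fᵀ + Q = [14 3 -7; 3 30 -22; -7 -22 62]
y = z − H·x̄ = [-14]
S = H·P̄·Hᵀ + R = [277]
K = P̄·Hᵀ·S⁻¹ = [-15/277; 76/277; -92/277]
x' = x̄ + K·y = [487/277, -233/277, -2036/277]
P' = (I − K·H)·P̄ = [3653/277 1971/277 -3319/277; 1971/277 2534/277 898/277; -3319/277 898/277 8710/277]

x' = [487/277, -233/277, -2036/277]
P' = [3653/277 1971/277 -3319/277; 1971/277 2534/277 898/277; -3319/277 898/277 8710/277]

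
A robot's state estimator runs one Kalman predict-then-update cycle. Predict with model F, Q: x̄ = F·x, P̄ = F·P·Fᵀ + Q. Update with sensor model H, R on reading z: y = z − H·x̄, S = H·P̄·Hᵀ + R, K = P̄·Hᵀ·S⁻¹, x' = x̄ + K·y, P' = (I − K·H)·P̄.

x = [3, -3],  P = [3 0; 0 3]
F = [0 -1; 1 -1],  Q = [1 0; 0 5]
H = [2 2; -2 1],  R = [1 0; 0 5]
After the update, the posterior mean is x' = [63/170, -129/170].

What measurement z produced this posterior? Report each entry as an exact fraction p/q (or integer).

x̄ = F·x = [3, 6]
P̄ = F·P·Fᵀ + Q = [4 3; 3 11]
S = H·P̄·Hᵀ + R = [85 0; 0 20]
K = P̄·Hᵀ·S⁻¹ = [14/85 -1/4; 28/85 1/4]
x' − x̄ = [-447/170, -1149/170] = K·y
y = (KᵀK)⁻¹·Kᵀ·(x' − x̄) = [-19, -2]
z = y + H·x̄ = [-19, -2] + [18, 0] = [-1, -2]

z = [-1, -2]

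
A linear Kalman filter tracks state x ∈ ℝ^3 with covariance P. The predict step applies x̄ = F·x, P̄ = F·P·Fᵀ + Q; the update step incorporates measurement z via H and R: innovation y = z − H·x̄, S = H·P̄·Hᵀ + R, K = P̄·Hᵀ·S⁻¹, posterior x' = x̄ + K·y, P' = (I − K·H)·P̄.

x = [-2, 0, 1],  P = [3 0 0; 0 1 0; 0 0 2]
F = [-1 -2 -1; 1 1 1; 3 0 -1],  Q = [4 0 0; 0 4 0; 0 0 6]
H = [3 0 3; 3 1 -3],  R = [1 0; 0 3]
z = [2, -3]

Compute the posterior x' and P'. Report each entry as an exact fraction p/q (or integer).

x̄ = F·x = [1, -1, -7]
P̄ = F·P·Fᵀ + Q = [13 -7 -7; -7 10 7; -7 7 35]
y = z − H·x̄ = [20, -26]
S = H·P̄·Hᵀ + R = [307 -198; -198 487]
K = P̄·Hᵀ·S⁻¹ = [3852/22061 3967/22061; -6336/110305 -9824/110305; 17346/110305 -19901/110305]
x' = x̄ + K·y = [-4041/22061, 18399/110305, 92211/110305]
P' = (I − K·H)·P̄ = [7206/22061 -27483/22061 -5922/22061; -27483/22061 788682/110305 135303/110305; -5922/22061 135303/110305 35392/110305]

x' = [-4041/22061, 18399/110305, 92211/110305]
P' = [7206/22061 -27483/22061 -5922/22061; -27483/22061 788682/110305 135303/110305; -5922/22061 135303/110305 35392/110305]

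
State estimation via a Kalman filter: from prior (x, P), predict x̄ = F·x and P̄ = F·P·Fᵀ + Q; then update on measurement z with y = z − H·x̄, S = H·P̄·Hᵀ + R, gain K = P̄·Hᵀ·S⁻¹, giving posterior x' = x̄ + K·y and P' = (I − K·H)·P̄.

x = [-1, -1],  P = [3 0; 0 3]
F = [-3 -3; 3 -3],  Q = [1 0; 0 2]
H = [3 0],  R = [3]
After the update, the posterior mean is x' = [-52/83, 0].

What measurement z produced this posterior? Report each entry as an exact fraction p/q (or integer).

z = [-2]

x̄ = F·x = [6, 0]
P̄ = F·P·Fᵀ + Q = [55 0; 0 56]
S = H·P̄·Hᵀ + R = [498]
K = P̄·Hᵀ·S⁻¹ = [55/166; 0]
x' − x̄ = [-550/83, 0] = K·y
y = (KᵀK)⁻¹·Kᵀ·(x' − x̄) = [-20]
z = y + H·x̄ = [-20] + [18] = [-2]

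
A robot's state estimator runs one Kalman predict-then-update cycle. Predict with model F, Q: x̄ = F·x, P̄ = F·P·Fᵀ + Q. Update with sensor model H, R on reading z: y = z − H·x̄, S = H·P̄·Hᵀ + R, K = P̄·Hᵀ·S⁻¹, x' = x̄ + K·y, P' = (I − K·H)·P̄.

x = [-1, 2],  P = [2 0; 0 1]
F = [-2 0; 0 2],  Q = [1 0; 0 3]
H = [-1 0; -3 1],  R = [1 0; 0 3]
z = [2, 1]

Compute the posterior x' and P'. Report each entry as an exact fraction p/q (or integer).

x̄ = F·x = [2, 4]
P̄ = F·P·Fᵀ + Q = [9 0; 0 7]
y = z − H·x̄ = [4, 3]
S = H·P̄·Hᵀ + R = [10 27; 27 91]
K = P̄·Hᵀ·S⁻¹ = [-90/181 -27/181; -189/181 70/181]
x' = x̄ + K·y = [-79/181, 178/181]
P' = (I − K·H)·P̄ = [90/181 189/181; 189/181 777/181]

x' = [-79/181, 178/181]
P' = [90/181 189/181; 189/181 777/181]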